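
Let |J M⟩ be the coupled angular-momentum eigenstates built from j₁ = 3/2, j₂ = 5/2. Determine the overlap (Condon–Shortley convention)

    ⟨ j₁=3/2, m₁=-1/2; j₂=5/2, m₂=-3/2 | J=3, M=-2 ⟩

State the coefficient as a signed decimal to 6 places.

triangle: 1!·2!·4!/8! = 48/40320
(j±m)!: 1!·2!·1!·4!·1!·5! = 5760
prefactor² = (2J+1)·Δ·N² = 48
  k=0: +1/(0!·1!·2!·1!·0!·3!) = 1/12
  k=1: −1/(1!·0!·1!·0!·1!·4!) = -1/24
Σ = 1/24  ⇒  CG² = 48·1/24² = 1/12
CG = +√(1/12) = +0.288675

+0.288675  (= +√(1/12))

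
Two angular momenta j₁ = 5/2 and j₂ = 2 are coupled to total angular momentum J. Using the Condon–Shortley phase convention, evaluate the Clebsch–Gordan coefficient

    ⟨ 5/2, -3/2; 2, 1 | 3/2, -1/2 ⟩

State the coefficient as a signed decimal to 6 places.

+√(2/105) ≈ +0.138013

triangle: 3!*2!*1!/7! = 12/5040
(j±m)!: 1!*4!*3!*1!*1!*2! = 288
prefactor² = (2J+1)*Δ*N² = 96/35
  k=2: +1/(2!*1!*2!*1!*0!*0!) = 1/4
  k=3: −1/(3!*0!*1!*0!*1!*1!) = -1/6
Σ = 1/12  ⇒  CG² = 96/35*1/12² = 2/105
CG = +√(2/105) = +0.138013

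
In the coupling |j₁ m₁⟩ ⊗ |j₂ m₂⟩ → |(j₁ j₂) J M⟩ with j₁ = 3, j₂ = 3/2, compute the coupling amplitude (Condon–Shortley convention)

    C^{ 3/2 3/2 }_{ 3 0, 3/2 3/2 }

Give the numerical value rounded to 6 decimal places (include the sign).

j₁+j₂−J=3  J+j₁−j₂=3  J−j₁+j₂=0  j₁+j₂+J+1=7
(j₁±m₁, j₂±m₂, J±M) = (3,3,3,0,3,0)
P² = 1296/35
sum k=3..3:
  [3] −1/36 = -1/36
S = -1/36
C² = P²·S² = 1/35 ; C = -0.169031

-0.169031  (= −√(1/35))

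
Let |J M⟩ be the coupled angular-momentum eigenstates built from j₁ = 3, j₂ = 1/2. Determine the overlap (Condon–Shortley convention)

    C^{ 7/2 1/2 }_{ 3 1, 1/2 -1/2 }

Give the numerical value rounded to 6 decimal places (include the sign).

j₁+j₂−J=0  J+j₁−j₂=6  J−j₁+j₂=1  j₁+j₂+J+1=8
(j₁±m₁, j₂±m₂, J±M) = (4,2,0,1,4,3)
P² = 6912/7
sum k=0..0:
  [0] +1/48 = 1/48
S = 1/48
C² = P²·S² = 3/7 ; C = +0.654654

+0.654654  (= +√(3/7))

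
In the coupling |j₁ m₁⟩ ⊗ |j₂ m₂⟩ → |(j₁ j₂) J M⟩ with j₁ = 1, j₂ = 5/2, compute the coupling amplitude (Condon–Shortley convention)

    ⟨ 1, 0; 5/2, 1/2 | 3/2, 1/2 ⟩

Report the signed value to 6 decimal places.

-0.632456  (= −√(2/5))

√[4·2!0!3!/6! · 1!1!3!2!2!1!] = √(8/5)
  +(−1)^1/∏(1,1,0,2,0,1)! = -1/2  (running -1/2)
⟨..|..⟩ = √(8/5)·(-1/2) = -0.632456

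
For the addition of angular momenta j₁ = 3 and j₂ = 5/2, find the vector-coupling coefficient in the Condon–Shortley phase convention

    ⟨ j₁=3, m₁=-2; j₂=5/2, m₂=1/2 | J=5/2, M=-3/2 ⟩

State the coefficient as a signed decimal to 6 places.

+√(1/14) = +0.267261

√[6·3!3!2!/9! · 1!5!3!2!1!4!] = √(288/7)
  +(−1)^2/∏(2,1,3,1,0,1)! = 1/12  (running 1/12)
  +(−1)^3/∏(3,0,2,0,1,2)! = -1/24  (running 1/24)
⟨..|..⟩ = √(288/7)·(1/24) = +0.267261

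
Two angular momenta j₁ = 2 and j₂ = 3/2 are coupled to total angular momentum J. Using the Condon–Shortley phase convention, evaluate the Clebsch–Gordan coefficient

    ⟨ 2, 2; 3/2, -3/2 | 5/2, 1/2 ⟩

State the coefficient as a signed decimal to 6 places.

triangle: 1!*3!*2!/7! = 12/5040
(j±m)!: 4!*0!*0!*3!*3!*2! = 1728
prefactor² = (2J+1)*Δ*N² = 864/35
  k=0: +1/(0!*1!*0!*0!*3!*2!) = 1/12
Σ = 1/12  ⇒  CG² = 864/35*1/12² = 6/35
CG = +√(6/35) = +0.414039

+0.414039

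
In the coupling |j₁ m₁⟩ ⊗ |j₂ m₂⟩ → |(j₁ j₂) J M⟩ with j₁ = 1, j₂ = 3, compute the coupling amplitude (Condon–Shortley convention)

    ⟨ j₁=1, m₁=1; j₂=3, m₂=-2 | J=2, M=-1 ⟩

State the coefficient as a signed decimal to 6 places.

√[5·2!0!4!/7! · 2!0!1!5!1!3!] = √(480/7)
  +(−1)^0/∏(0,2,0,1,0,3)! = 1/12  (running 1/12)
⟨..|..⟩ = √(480/7)·(1/12) = +0.690066

+0.690066  (= +√(10/21))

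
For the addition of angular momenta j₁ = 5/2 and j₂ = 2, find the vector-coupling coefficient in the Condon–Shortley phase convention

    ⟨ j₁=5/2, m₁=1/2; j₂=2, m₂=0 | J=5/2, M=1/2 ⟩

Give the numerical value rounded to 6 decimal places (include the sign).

triangle: 2!·3!·2!/8! = 24/40320
(j±m)!: 3!·2!·2!·2!·3!·2! = 576
prefactor² = (2J+1)·Δ·N² = 72/35
  k=0: +1/(0!·2!·2!·2!·1!·0!) = 1/8
  k=1: −1/(1!·1!·1!·1!·2!·1!) = -1/2
  k=2: +1/(2!·0!·0!·0!·3!·2!) = 1/24
Σ = -1/3  ⇒  CG² = 72/35·(-1/3)² = 8/35
CG = −√(8/35) = -0.478091

-0.478091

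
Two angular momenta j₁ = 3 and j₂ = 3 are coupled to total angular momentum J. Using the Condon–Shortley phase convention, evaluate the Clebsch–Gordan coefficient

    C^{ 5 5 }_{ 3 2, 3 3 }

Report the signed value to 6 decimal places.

j₁+j₂−J=1  J+j₁−j₂=5  J−j₁+j₂=5  j₁+j₂+J+1=12
(j₁±m₁, j₂±m₂, J±M) = (5,1,6,0,10,0)
P² = 103680000
sum k=1..1:
  [1] −1/14400 = -1/14400
S = -1/14400
C² = P²·S² = 1/2 ; C = -0.707107

−√(1/2) = -0.707107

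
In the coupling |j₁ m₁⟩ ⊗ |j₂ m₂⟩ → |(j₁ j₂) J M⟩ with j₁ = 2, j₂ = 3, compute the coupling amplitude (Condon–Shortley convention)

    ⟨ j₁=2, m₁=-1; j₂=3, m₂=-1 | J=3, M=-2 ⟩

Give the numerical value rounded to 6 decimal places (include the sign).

j₁+j₂−J=2  J+j₁−j₂=2  J−j₁+j₂=4  j₁+j₂+J+1=9
(j₁±m₁, j₂±m₂, J±M) = (1,3,2,4,1,5)
P² = 64
sum k=1..2:
  [1] −1/12 = -1/12
  [2] +1/48 = 1/48
S = -1/16
C² = P²·S² = 1/4 ; C = -0.500000

−√(1/4) = -0.500000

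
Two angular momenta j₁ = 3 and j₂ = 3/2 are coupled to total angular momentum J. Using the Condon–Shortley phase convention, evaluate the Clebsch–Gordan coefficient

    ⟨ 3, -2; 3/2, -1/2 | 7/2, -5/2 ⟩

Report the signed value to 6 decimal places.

-0.377964

√[8·1!5!2!/9! · 1!5!1!2!1!6!] = √(6400/7)
  +(−1)^0/∏(0,1,5,1,0,1)! = 1/120  (running 1/120)
  +(−1)^1/∏(1,0,4,0,1,2)! = -1/48  (running -1/80)
⟨..|..⟩ = √(6400/7)·(-1/80) = -0.377964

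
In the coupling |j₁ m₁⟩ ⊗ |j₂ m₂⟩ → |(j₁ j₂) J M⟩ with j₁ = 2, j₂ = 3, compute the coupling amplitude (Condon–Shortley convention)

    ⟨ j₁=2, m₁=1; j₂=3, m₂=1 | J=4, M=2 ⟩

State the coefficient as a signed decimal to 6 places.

+0.188982  (= +√(1/28))

j₁+j₂−J=1  J+j₁−j₂=3  J−j₁+j₂=5  j₁+j₂+J+1=10
(j₁±m₁, j₂±m₂, J±M) = (3,1,4,2,6,2)
P² = 5184/7
sum k=0..1:
  [0] +1/48 = 1/48
  [1] −1/72 = -1/72
S = 1/144
C² = P²·S² = 1/28 ; C = +0.188982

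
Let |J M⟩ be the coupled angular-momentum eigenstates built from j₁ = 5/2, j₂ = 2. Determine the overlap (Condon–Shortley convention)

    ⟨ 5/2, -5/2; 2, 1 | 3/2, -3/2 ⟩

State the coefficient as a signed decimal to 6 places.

−√(2/7) = -0.534522

j₁+j₂−J=3  J+j₁−j₂=2  J−j₁+j₂=1  j₁+j₂+J+1=7
(j₁±m₁, j₂±m₂, J±M) = (0,5,3,1,0,3)
P² = 288/7
sum k=3..3:
  [3] −1/12 = -1/12
S = -1/12
C² = P²·S² = 2/7 ; C = -0.534522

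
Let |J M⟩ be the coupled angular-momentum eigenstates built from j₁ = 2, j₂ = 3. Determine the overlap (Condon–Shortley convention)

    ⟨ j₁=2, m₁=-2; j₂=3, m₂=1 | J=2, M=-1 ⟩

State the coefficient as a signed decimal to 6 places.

-0.462910  (= −√(3/14))

triangle: 3!*1!*3!/8! = 36/40320
(j±m)!: 0!*4!*4!*2!*1!*3! = 6912
prefactor² = (2J+1)*Δ*N² = 216/7
  k=3: −1/(3!*0!*1!*1!*0!*2!) = -1/12
Σ = -1/12  ⇒  CG² = 216/7*(-1/12)² = 3/14
CG = −√(3/14) = -0.462910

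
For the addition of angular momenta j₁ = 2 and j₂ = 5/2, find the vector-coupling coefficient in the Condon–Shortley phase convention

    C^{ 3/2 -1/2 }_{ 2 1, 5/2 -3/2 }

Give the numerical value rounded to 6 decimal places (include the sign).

√[4·3!1!2!/7! · 3!1!1!4!1!2!] = √(96/35)
  +(−1)^0/∏(0,3,1,1,0,1)! = 1/6  (running 1/6)
  +(−1)^1/∏(1,2,0,0,1,2)! = -1/4  (running -1/12)
⟨..|..⟩ = √(96/35)·(-1/12) = -0.138013

-0.138013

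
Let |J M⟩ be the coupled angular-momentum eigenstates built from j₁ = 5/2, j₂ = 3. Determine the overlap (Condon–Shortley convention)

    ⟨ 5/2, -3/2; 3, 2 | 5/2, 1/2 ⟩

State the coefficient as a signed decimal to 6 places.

−√(1/14) = -0.267261

j₁+j₂−J=3  J+j₁−j₂=2  J−j₁+j₂=3  j₁+j₂+J+1=9
(j₁±m₁, j₂±m₂, J±M) = (1,4,5,1,3,2)
P² = 288/7
sum k=2..3:
  [2] +1/24 = 1/24
  [3] −1/12 = -1/12
S = -1/24
C² = P²·S² = 1/14 ; C = -0.267261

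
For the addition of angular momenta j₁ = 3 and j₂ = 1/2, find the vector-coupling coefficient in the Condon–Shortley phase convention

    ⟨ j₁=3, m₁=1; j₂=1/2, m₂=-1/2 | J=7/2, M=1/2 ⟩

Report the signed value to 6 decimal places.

+0.654654  (= +√(3/7))

j₁+j₂−J=0  J+j₁−j₂=6  J−j₁+j₂=1  j₁+j₂+J+1=8
(j₁±m₁, j₂±m₂, J±M) = (4,2,0,1,4,3)
P² = 6912/7
sum k=0..0:
  [0] +1/48 = 1/48
S = 1/48
C² = P²·S² = 3/7 ; C = +0.654654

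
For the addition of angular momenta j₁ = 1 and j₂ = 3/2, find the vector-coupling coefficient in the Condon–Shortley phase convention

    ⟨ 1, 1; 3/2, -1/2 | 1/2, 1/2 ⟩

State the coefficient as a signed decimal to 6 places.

√[2·2!0!1!/4! · 2!0!1!2!1!0!] = √(2/3)
  +(−1)^0/∏(0,2,0,1,0,0)! = 1/2  (running 1/2)
⟨..|..⟩ = √(2/3)·(1/2) = +0.408248

+0.408248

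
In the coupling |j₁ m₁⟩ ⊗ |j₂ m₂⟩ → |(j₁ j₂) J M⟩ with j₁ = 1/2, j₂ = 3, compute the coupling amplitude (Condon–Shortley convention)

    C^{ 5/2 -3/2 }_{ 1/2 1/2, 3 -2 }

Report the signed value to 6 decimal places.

+0.845154  (= +√(5/7))

√[6·1!0!5!/7! · 1!0!1!5!1!4!] = √(2880/7)
  +(−1)^0/∏(0,1,0,1,0,4)! = 1/24  (running 1/24)
⟨..|..⟩ = √(2880/7)·(1/24) = +0.845154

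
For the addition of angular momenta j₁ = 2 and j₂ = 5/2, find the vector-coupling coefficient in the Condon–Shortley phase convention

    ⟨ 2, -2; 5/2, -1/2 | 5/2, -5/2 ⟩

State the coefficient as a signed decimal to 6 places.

+0.462910  (= +√(3/14))

j₁+j₂−J=2  J+j₁−j₂=2  J−j₁+j₂=3  j₁+j₂+J+1=8
(j₁±m₁, j₂±m₂, J±M) = (0,4,2,3,0,5)
P² = 864/7
sum k=2..2:
  [2] +1/24 = 1/24
S = 1/24
C² = P²·S² = 3/14 ; C = +0.462910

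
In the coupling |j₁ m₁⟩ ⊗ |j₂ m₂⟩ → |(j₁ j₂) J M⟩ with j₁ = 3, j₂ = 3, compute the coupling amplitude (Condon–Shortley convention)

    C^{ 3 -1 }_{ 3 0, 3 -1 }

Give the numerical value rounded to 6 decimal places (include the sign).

triangle: 3!×3!×3!/10! = 216/3628800
(j±m)!: 3!×3!×2!×4!×2!×4! = 82944
prefactor² = (2J+1)×Δ×N² = 864/25
  k=0: +1/(0!×3!×3!×2!×0!×1!) = 1/72
  k=1: −1/(1!×2!×2!×1!×1!×2!) = -1/8
  k=2: +1/(2!×1!×1!×0!×2!×3!) = 1/24
Σ = -5/72  ⇒  CG² = 864/25×(-5/72)² = 1/6
CG = −√(1/6) = -0.408248

−√(1/6) = -0.408248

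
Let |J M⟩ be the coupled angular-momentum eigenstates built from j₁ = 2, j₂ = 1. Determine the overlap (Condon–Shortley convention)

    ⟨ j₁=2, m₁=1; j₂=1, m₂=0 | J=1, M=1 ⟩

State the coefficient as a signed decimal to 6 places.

j₁+j₂−J=2  J+j₁−j₂=2  J−j₁+j₂=0  j₁+j₂+J+1=5
(j₁±m₁, j₂±m₂, J±M) = (3,1,1,1,2,0)
P² = 6/5
sum k=1..1:
  [1] −1/2 = -1/2
S = -1/2
C² = P²·S² = 3/10 ; C = -0.547723

−√(3/10) ≈ -0.547723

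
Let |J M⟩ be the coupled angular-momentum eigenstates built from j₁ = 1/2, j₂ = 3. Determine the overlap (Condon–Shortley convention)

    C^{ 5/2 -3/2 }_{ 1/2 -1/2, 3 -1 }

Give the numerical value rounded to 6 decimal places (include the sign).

-0.534522

√[6·1!0!5!/7! · 0!1!2!4!1!4!] = √(1152/7)
  +(−1)^1/∏(1,0,0,1,0,4)! = -1/24  (running -1/24)
⟨..|..⟩ = √(1152/7)·(-1/24) = -0.534522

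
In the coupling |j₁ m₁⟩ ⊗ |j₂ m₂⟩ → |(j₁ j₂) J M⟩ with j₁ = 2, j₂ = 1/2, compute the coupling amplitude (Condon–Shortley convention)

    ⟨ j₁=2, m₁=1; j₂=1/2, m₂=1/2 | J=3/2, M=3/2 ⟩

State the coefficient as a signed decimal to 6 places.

-0.447214

√[4·1!3!0!/5! · 3!1!1!0!3!0!] = √(36/5)
  +(−1)^1/∏(1,0,0,0,3,0)! = -1/6  (running -1/6)
⟨..|..⟩ = √(36/5)·(-1/6) = -0.447214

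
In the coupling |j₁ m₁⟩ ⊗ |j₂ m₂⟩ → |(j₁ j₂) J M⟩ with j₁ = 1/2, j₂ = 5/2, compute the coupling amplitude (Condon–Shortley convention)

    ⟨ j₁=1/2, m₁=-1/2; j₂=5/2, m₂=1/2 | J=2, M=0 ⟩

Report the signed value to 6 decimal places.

triangle: 1!×0!×4!/6! = 24/720
(j±m)!: 0!×1!×3!×2!×2!×2! = 48
prefactor² = (2J+1)×Δ×N² = 8
  k=1: −1/(1!×0!×0!×2!×0!×2!) = -1/4
Σ = -1/4  ⇒  CG² = 8×(-1/4)² = 1/2
CG = −√(1/2) = -0.707107

−√(1/2) ≈ -0.707107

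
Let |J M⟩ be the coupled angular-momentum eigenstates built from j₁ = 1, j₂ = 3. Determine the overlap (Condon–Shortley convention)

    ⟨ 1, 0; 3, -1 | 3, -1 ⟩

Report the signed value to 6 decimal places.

triangle: 1!×1!×5!/8! = 120/40320
(j±m)!: 1!×1!×2!×4!×2!×4! = 2304
prefactor² = (2J+1)×Δ×N² = 48
  k=0: +1/(0!×1!×1!×2!×0!×3!) = 1/12
  k=1: −1/(1!×0!×0!×1!×1!×4!) = -1/24
Σ = 1/24  ⇒  CG² = 48×1/24² = 1/12
CG = +√(1/12) = +0.288675

+0.288675  (= +√(1/12))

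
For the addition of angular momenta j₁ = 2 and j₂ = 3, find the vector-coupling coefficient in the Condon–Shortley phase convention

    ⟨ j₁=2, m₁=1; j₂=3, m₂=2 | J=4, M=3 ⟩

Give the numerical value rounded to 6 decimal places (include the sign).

-0.223607

triangle: 1!·3!·5!/10! = 720/3628800
(j±m)!: 3!·1!·5!·1!·7!·1! = 3628800
prefactor² = (2J+1)·Δ·N² = 6480
  k=0: +1/(0!·1!·1!·5!·2!·0!) = 1/240
  k=1: −1/(1!·0!·0!·4!·3!·1!) = -1/144
Σ = -1/360  ⇒  CG² = 6480·(-1/360)² = 1/20
CG = −√(1/20) = -0.223607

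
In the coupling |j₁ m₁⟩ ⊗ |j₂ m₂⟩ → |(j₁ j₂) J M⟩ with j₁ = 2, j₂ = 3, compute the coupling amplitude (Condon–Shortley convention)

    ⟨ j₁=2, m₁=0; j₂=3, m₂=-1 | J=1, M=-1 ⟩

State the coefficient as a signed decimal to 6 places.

+√(6/35) = +0.414039

triangle: 4!*0!*2!/7! = 48/5040
(j±m)!: 2!*2!*2!*4!*0!*2! = 384
prefactor² = (2J+1)*Δ*N² = 384/35
  k=2: +1/(2!*2!*0!*0!*0!*2!) = 1/8
Σ = 1/8  ⇒  CG² = 384/35*1/8² = 6/35
CG = +√(6/35) = +0.414039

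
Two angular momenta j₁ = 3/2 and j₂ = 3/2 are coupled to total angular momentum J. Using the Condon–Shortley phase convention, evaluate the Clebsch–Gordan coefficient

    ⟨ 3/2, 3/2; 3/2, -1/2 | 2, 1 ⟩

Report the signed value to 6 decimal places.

j₁+j₂−J=1  J+j₁−j₂=2  J−j₁+j₂=2  j₁+j₂+J+1=6
(j₁±m₁, j₂±m₂, J±M) = (3,0,1,2,3,1)
P² = 2
sum k=0..0:
  [0] +1/2 = 1/2
S = 1/2
C² = P²·S² = 1/2 ; C = +0.707107

+0.707107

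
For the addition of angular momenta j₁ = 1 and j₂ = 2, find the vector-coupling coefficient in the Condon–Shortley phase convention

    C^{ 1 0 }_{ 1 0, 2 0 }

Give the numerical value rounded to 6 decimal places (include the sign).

√[3·2!0!2!/5! · 1!1!2!2!1!1!] = √(2/5)
  +(−1)^1/∏(1,1,0,1,0,1)! = -1  (running -1)
⟨..|..⟩ = √(2/5)·(-1) = -0.632456

−√(2/5) ≈ -0.632456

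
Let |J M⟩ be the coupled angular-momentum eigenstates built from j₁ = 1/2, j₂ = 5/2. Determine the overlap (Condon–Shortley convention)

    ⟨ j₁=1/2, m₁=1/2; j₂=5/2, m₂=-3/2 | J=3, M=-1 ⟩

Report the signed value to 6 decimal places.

√[7·0!1!5!/7! · 1!0!1!4!2!4!] = √(192)
  +(−1)^0/∏(0,0,0,1,1,4)! = 1/24  (running 1/24)
⟨..|..⟩ = √(192)·(1/24) = +0.577350

+0.577350  (= +√(1/3))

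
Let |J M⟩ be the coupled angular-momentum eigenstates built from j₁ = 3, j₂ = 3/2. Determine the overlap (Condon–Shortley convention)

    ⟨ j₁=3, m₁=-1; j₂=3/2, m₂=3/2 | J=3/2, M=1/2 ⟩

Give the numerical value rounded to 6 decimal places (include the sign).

triangle: 3!*3!*0!/7! = 36/5040
(j±m)!: 2!*4!*3!*0!*2!*1! = 576
prefactor² = (2J+1)*Δ*N² = 576/35
  k=3: −1/(3!*0!*1!*0!*2!*0!) = -1/12
Σ = -1/12  ⇒  CG² = 576/35*(-1/12)² = 4/35
CG = −√(4/35) = -0.338062

−√(4/35) = -0.338062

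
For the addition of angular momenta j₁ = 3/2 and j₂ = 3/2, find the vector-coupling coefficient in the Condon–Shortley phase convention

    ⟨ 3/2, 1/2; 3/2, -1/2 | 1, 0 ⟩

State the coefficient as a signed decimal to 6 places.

−√(1/20) = -0.223607

triangle: 2!·1!·1!/5! = 2/120
(j±m)!: 2!·1!·1!·2!·1!·1! = 4
prefactor² = (2J+1)·Δ·N² = 1/5
  k=0: +1/(0!·2!·1!·1!·0!·0!) = 1/2
  k=1: −1/(1!·1!·0!·0!·1!·1!) = -1
Σ = -1/2  ⇒  CG² = 1/5·(-1/2)² = 1/20
CG = −√(1/20) = -0.223607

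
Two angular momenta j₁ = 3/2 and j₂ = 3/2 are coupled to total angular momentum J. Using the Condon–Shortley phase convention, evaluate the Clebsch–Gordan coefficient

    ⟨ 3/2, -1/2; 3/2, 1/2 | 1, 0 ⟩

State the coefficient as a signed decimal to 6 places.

−√(1/20) ≈ -0.223607

triangle: 2!*1!*1!/5! = 2/120
(j±m)!: 1!*2!*2!*1!*1!*1! = 4
prefactor² = (2J+1)*Δ*N² = 1/5
  k=1: −1/(1!*1!*1!*1!*0!*0!) = -1
  k=2: +1/(2!*0!*0!*0!*1!*1!) = 1/2
Σ = -1/2  ⇒  CG² = 1/5*(-1/2)² = 1/20
CG = −√(1/20) = -0.223607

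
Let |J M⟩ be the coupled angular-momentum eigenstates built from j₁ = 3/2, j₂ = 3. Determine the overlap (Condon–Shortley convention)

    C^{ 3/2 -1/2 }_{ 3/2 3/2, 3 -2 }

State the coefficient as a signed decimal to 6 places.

+0.534522

j₁+j₂−J=3  J+j₁−j₂=0  J−j₁+j₂=3  j₁+j₂+J+1=7
(j₁±m₁, j₂±m₂, J±M) = (3,0,1,5,1,2)
P² = 288/7
sum k=0..0:
  [0] +1/12 = 1/12
S = 1/12
C² = P²·S² = 2/7 ; C = +0.534522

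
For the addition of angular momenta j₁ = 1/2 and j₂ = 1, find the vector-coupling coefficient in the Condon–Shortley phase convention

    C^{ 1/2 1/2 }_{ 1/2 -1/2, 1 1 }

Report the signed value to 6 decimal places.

j₁+j₂−J=1  J+j₁−j₂=0  J−j₁+j₂=1  j₁+j₂+J+1=3
(j₁±m₁, j₂±m₂, J±M) = (0,1,2,0,1,0)
P² = 2/3
sum k=1..1:
  [1] −1/1 = -1
S = -1
C² = P²·S² = 2/3 ; C = -0.816497

-0.816497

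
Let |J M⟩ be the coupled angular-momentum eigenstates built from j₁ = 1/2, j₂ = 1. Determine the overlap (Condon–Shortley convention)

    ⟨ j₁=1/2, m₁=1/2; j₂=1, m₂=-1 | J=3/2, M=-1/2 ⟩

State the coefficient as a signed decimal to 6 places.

j₁+j₂−J=0  J+j₁−j₂=1  J−j₁+j₂=2  j₁+j₂+J+1=4
(j₁±m₁, j₂±m₂, J±M) = (1,0,0,2,1,2)
P² = 4/3
sum k=0..0:
  [0] +1/2 = 1/2
S = 1/2
C² = P²·S² = 1/3 ; C = +0.577350

+0.577350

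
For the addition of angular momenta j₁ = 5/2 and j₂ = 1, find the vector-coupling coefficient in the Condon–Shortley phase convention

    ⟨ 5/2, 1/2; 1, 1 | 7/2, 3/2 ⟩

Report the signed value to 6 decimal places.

j₁+j₂−J=0  J+j₁−j₂=5  J−j₁+j₂=2  j₁+j₂+J+1=8
(j₁±m₁, j₂±m₂, J±M) = (3,2,2,0,5,2)
P² = 1920/7
sum k=0..0:
  [0] +1/24 = 1/24
S = 1/24
C² = P²·S² = 10/21 ; C = +0.690066

+0.690066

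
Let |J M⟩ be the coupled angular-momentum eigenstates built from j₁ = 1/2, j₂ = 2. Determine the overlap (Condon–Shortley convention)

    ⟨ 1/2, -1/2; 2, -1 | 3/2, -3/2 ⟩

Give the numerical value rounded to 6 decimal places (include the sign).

-0.447214  (= −√(1/5))

j₁+j₂−J=1  J+j₁−j₂=0  J−j₁+j₂=3  j₁+j₂+J+1=5
(j₁±m₁, j₂±m₂, J±M) = (0,1,1,3,0,3)
P² = 36/5
sum k=1..1:
  [1] −1/6 = -1/6
S = -1/6
C² = P²·S² = 1/5 ; C = -0.447214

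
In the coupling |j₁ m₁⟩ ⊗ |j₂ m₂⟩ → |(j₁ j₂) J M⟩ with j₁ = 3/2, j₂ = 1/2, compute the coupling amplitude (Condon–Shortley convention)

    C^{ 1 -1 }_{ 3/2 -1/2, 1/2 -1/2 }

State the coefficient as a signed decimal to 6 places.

triangle: 1!·2!·0!/4! = 2/24
(j±m)!: 1!·2!·0!·1!·0!·2! = 4
prefactor² = (2J+1)·Δ·N² = 1
  k=0: +1/(0!·1!·2!·0!·0!·0!) = 1/2
Σ = 1/2  ⇒  CG² = 1·1/2² = 1/4
CG = +√(1/4) = +0.500000

+√(1/4) ≈ +0.500000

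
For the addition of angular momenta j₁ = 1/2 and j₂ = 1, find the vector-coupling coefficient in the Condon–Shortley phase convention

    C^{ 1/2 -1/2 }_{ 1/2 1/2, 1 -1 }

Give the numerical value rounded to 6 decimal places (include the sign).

+√(2/3) = +0.816497

triangle: 1!*0!*1!/3! = 1/6
(j±m)!: 1!*0!*0!*2!*0!*1! = 2
prefactor² = (2J+1)*Δ*N² = 2/3
  k=0: +1/(0!*1!*0!*0!*0!*1!) = 1
Σ = 1  ⇒  CG² = 2/3*1² = 2/3
CG = +√(2/3) = +0.816497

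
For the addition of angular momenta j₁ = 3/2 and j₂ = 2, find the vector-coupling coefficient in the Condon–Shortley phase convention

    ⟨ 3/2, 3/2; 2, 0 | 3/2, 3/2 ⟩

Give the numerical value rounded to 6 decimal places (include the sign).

+0.447214  (= +√(1/5))

√[4·2!1!2!/6! · 3!0!2!2!3!0!] = √(16/5)
  +(−1)^0/∏(0,2,0,2,1,0)! = 1/4  (running 1/4)
⟨..|..⟩ = √(16/5)·(1/4) = +0.447214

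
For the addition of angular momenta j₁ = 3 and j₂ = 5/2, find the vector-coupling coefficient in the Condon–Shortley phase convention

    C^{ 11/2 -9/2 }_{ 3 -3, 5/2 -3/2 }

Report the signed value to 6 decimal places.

+√(5/11) ≈ +0.674200

j₁+j₂−J=0  J+j₁−j₂=6  J−j₁+j₂=5  j₁+j₂+J+1=12
(j₁±m₁, j₂±m₂, J±M) = (0,6,1,4,1,10)
P² = 1492992000/11
sum k=0..0:
  [0] +1/17280 = 1/17280
S = 1/17280
C² = P²·S² = 5/11 ; C = +0.674200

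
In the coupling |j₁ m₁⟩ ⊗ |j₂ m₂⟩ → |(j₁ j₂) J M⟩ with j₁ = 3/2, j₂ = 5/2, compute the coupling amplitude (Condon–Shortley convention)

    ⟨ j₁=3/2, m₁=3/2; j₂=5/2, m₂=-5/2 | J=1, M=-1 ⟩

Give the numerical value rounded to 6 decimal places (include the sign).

+√(1/2) = +0.707107

triangle: 3!*0!*2!/6! = 12/720
(j±m)!: 3!*0!*0!*5!*0!*2! = 1440
prefactor² = (2J+1)*Δ*N² = 72
  k=0: +1/(0!*3!*0!*0!*0!*2!) = 1/12
Σ = 1/12  ⇒  CG² = 72*1/12² = 1/2
CG = +√(1/2) = +0.707107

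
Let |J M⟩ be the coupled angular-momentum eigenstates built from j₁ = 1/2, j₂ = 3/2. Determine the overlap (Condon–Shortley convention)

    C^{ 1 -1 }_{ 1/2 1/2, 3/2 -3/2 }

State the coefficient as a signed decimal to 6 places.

triangle: 1!·0!·2!/4! = 2/24
(j±m)!: 1!·0!·0!·3!·0!·2! = 12
prefactor² = (2J+1)·Δ·N² = 3
  k=0: +1/(0!·1!·0!·0!·0!·2!) = 1/2
Σ = 1/2  ⇒  CG² = 3·1/2² = 3/4
CG = +√(3/4) = +0.866025

+√(3/4) ≈ +0.866025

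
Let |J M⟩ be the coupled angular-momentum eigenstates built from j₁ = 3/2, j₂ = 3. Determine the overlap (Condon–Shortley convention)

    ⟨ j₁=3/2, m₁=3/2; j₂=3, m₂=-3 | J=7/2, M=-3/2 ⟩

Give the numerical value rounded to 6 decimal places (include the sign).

triangle: 1!·2!·5!/9! = 240/362880
(j±m)!: 3!·0!·0!·6!·2!·5! = 1036800
prefactor² = (2J+1)·Δ·N² = 38400/7
  k=0: +1/(0!·1!·0!·0!·2!·5!) = 1/240
Σ = 1/240  ⇒  CG² = 38400/7·1/240² = 2/21
CG = +√(2/21) = +0.308607

+√(2/21) ≈ +0.308607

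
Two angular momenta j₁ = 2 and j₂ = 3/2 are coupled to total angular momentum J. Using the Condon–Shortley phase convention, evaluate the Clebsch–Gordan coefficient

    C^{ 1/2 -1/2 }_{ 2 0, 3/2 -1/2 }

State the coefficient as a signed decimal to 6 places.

j₁+j₂−J=3  J+j₁−j₂=1  J−j₁+j₂=0  j₁+j₂+J+1=5
(j₁±m₁, j₂±m₂, J±M) = (2,2,1,2,0,1)
P² = 4/5
sum k=1..1:
  [1] −1/2 = -1/2
S = -1/2
C² = P²·S² = 1/5 ; C = -0.447214

−√(1/5) = -0.447214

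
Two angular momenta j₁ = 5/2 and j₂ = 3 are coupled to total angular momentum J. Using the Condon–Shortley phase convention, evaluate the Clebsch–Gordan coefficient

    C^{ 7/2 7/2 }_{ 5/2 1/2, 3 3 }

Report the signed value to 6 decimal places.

+0.577350  (= +√(1/3))

√[8·2!3!4!/10! · 3!2!6!0!7!0!] = √(27648)
  +(−1)^2/∏(2,0,0,4,3,0)! = 1/288  (running 1/288)
⟨..|..⟩ = √(27648)·(1/288) = +0.577350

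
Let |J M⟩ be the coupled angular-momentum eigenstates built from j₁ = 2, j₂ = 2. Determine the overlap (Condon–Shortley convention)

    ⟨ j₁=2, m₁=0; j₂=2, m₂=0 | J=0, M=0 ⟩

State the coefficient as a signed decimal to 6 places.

triangle: 4!·0!·0!/5! = 24/120
(j±m)!: 2!·2!·2!·2!·0!·0! = 16
prefactor² = (2J+1)·Δ·N² = 16/5
  k=2: +1/(2!·2!·0!·0!·0!·0!) = 1/4
Σ = 1/4  ⇒  CG² = 16/5·1/4² = 1/5
CG = +√(1/5) = +0.447214

+0.447214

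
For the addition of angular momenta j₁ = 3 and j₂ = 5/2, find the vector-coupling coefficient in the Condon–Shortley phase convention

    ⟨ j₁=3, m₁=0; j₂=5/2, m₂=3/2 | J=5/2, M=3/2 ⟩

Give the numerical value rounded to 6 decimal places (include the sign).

√[6·3!3!2!/9! · 3!3!4!1!4!1!] = √(864/35)
  +(−1)^2/∏(2,1,1,2,2,0)! = 1/8  (running 1/8)
  +(−1)^3/∏(3,0,0,1,3,1)! = -1/36  (running 7/72)
⟨..|..⟩ = √(864/35)·(7/72) = +0.483046

+0.483046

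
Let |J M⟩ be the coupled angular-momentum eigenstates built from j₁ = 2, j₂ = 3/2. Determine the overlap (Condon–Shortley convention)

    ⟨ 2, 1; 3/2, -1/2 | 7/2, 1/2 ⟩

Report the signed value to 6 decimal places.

triangle: 0!×4!×3!/8! = 144/40320
(j±m)!: 3!×1!×1!×2!×4!×3! = 1728
prefactor² = (2J+1)×Δ×N² = 1728/35
  k=0: +1/(0!×0!×1!×1!×3!×2!) = 1/12
Σ = 1/12  ⇒  CG² = 1728/35×1/12² = 12/35
CG = +√(12/35) = +0.585540

+0.585540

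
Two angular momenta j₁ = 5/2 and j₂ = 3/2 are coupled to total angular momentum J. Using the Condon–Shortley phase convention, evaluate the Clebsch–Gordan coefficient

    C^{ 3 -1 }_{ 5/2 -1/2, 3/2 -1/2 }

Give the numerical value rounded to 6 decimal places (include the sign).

+0.129099  (= +√(1/60))

√[7·1!4!2!/8! · 2!3!1!2!2!4!] = √(48/5)
  +(−1)^0/∏(0,1,3,1,1,1)! = 1/6  (running 1/6)
  +(−1)^1/∏(1,0,2,0,2,2)! = -1/8  (running 1/24)
⟨..|..⟩ = √(48/5)·(1/24) = +0.129099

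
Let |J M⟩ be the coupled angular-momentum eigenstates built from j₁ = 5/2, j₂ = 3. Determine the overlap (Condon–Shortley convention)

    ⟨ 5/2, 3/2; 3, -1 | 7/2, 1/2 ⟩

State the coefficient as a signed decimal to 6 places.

+0.356348  (= +√(8/63))

triangle: 2!*3!*4!/10! = 288/3628800
(j±m)!: 4!*1!*2!*4!*4!*3! = 165888
prefactor² = (2J+1)*Δ*N² = 18432/175
  k=0: +1/(0!*2!*1!*2!*2!*2!) = 1/16
  k=1: −1/(1!*1!*0!*1!*3!*3!) = -1/36
Σ = 5/144  ⇒  CG² = 18432/175*5/144² = 8/63
CG = +√(8/63) = +0.356348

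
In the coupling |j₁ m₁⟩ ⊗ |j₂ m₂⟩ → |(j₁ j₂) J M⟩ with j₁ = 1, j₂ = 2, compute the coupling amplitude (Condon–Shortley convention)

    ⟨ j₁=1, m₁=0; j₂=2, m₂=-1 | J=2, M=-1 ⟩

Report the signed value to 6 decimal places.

+√(1/6) ≈ +0.408248

triangle: 1!·1!·3!/6! = 6/720
(j±m)!: 1!·1!·1!·3!·1!·3! = 36
prefactor² = (2J+1)·Δ·N² = 3/2
  k=0: +1/(0!·1!·1!·1!·0!·2!) = 1/2
  k=1: −1/(1!·0!·0!·0!·1!·3!) = -1/6
Σ = 1/3  ⇒  CG² = 3/2·1/3² = 1/6
CG = +√(1/6) = +0.408248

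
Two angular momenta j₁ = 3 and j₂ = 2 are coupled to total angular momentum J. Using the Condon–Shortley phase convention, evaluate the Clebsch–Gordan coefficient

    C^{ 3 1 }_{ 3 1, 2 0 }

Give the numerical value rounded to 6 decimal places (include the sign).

√[7·2!4!2!/9! · 4!2!2!2!4!2!] = √(256/15)
  +(−1)^0/∏(0,2,2,2,2,0)! = 1/16  (running 1/16)
  +(−1)^1/∏(1,1,1,1,3,1)! = -1/6  (running -5/48)
  +(−1)^2/∏(2,0,0,0,4,2)! = 1/96  (running -3/32)
⟨..|..⟩ = √(256/15)·(-3/32) = -0.387298

-0.387298  (= −√(3/20))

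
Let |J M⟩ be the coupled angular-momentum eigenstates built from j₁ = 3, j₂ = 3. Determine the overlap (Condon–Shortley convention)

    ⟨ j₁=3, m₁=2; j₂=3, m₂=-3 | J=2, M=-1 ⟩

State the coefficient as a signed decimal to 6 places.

+√(25/84) = +0.545545

√[5·4!2!2!/9! · 5!1!0!6!1!3!] = √(4800/7)
  +(−1)^0/∏(0,4,1,0,1,2)! = 1/48  (running 1/48)
⟨..|..⟩ = √(4800/7)·(1/48) = +0.545545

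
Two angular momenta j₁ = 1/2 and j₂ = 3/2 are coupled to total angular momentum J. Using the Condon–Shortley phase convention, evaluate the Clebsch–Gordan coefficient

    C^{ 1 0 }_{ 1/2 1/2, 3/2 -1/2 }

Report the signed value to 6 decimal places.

+0.707107  (= +√(1/2))

j₁+j₂−J=1  J+j₁−j₂=0  J−j₁+j₂=2  j₁+j₂+J+1=4
(j₁±m₁, j₂±m₂, J±M) = (1,0,1,2,1,1)
P² = 1/2
sum k=0..0:
  [0] +1/1 = 1
S = 1
C² = P²·S² = 1/2 ; C = +0.707107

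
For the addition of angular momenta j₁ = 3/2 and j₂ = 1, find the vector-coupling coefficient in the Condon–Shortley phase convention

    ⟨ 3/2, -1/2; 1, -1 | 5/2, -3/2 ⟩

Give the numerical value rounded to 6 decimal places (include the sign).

+0.774597  (= +√(3/5))

triangle: 0!×3!×2!/6! = 12/720
(j±m)!: 1!×2!×0!×2!×1!×4! = 96
prefactor² = (2J+1)×Δ×N² = 48/5
  k=0: +1/(0!×0!×2!×0!×1!×2!) = 1/4
Σ = 1/4  ⇒  CG² = 48/5×1/4² = 3/5
CG = +√(3/5) = +0.774597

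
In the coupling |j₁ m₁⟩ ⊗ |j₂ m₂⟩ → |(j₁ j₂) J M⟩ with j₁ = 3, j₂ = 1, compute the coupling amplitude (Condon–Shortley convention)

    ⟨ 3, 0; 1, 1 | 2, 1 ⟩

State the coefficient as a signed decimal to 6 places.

j₁+j₂−J=2  J+j₁−j₂=4  J−j₁+j₂=0  j₁+j₂+J+1=7
(j₁±m₁, j₂±m₂, J±M) = (3,3,2,0,3,1)
P² = 144/7
sum k=2..2:
  [2] +1/12 = 1/12
S = 1/12
C² = P²·S² = 1/7 ; C = +0.377964

+√(1/7) = +0.377964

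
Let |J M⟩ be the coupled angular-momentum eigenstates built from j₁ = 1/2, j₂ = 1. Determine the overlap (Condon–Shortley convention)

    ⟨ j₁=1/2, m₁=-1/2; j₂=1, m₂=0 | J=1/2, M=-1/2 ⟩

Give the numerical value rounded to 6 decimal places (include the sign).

−√(1/3) ≈ -0.577350

j₁+j₂−J=1  J+j₁−j₂=0  J−j₁+j₂=1  j₁+j₂+J+1=3
(j₁±m₁, j₂±m₂, J±M) = (0,1,1,1,0,1)
P² = 1/3
sum k=1..1:
  [1] −1/1 = -1
S = -1
C² = P²·S² = 1/3 ; C = -0.577350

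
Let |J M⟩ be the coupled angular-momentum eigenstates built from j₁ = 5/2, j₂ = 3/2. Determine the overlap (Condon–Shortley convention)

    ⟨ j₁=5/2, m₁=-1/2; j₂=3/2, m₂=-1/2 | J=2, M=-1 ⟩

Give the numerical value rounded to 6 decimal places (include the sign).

−√(25/84) = -0.545545

√[5·2!3!1!/7! · 2!3!1!2!1!3!] = √(12/7)
  +(−1)^0/∏(0,2,3,1,0,0)! = 1/12  (running 1/12)
  +(−1)^1/∏(1,1,2,0,1,1)! = -1/2  (running -5/12)
⟨..|..⟩ = √(12/7)·(-5/12) = -0.545545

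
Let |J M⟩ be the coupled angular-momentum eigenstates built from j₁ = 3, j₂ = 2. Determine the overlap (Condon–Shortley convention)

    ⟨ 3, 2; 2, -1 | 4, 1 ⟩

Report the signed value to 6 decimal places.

j₁+j₂−J=1  J+j₁−j₂=5  J−j₁+j₂=3  j₁+j₂+J+1=10
(j₁±m₁, j₂±m₂, J±M) = (5,1,1,3,5,3)
P² = 6480/7
sum k=0..1:
  [0] +1/48 = 1/48
  [1] −1/720 = -1/720
S = 7/360
C² = P²·S² = 7/20 ; C = +0.591608

+0.591608  (= +√(7/20))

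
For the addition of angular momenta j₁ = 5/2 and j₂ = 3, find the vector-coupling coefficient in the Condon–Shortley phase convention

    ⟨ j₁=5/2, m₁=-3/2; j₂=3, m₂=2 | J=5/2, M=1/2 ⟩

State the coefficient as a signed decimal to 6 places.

√[6·3!2!3!/9! · 1!4!5!1!3!2!] = √(288/7)
  +(−1)^2/∏(2,1,2,3,0,0)! = 1/24  (running 1/24)
  +(−1)^3/∏(3,0,1,2,1,1)! = -1/12  (running -1/24)
⟨..|..⟩ = √(288/7)·(-1/24) = -0.267261

-0.267261  (= −√(1/14))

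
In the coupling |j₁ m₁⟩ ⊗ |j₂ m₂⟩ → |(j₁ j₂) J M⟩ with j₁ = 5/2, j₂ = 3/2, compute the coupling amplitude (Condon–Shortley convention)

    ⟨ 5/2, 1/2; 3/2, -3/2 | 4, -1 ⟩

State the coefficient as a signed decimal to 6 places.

j₁+j₂−J=0  J+j₁−j₂=5  J−j₁+j₂=3  j₁+j₂+J+1=9
(j₁±m₁, j₂±m₂, J±M) = (3,2,0,3,3,5)
P² = 6480/7
sum k=0..0:
  [0] +1/72 = 1/72
S = 1/72
C² = P²·S² = 5/28 ; C = +0.422577

+√(5/28) = +0.422577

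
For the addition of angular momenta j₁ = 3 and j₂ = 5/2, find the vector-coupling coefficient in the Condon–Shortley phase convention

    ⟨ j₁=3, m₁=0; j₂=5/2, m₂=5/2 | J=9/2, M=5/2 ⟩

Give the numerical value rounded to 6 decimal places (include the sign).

triangle: 1!×5!×4!/11! = 2880/39916800
(j±m)!: 3!×3!×5!×0!×7!×2! = 43545600
prefactor² = (2J+1)×Δ×N² = 345600/11
  k=1: −1/(1!×0!×2!×4!×3!×0!) = -1/288
Σ = -1/288  ⇒  CG² = 345600/11×(-1/288)² = 25/66
CG = −√(25/66) = -0.615457

−√(25/66) = -0.615457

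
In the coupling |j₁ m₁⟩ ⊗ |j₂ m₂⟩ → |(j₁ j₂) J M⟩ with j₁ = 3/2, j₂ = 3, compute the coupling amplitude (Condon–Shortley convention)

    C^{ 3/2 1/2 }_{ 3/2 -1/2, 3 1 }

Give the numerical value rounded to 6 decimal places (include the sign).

√[4·3!0!3!/7! · 1!2!4!2!2!1!] = √(192/35)
  +(−1)^2/∏(2,1,0,2,0,1)! = 1/4  (running 1/4)
⟨..|..⟩ = √(192/35)·(1/4) = +0.585540

+√(12/35) = +0.585540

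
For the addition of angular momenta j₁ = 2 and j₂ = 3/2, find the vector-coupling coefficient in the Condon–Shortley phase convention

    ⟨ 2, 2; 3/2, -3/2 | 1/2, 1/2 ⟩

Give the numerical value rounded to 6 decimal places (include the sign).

√[2·3!1!0!/5! · 4!0!0!3!1!0!] = √(72/5)
  +(−1)^0/∏(0,3,0,0,1,0)! = 1/6  (running 1/6)
⟨..|..⟩ = √(72/5)·(1/6) = +0.632456

+√(2/5) ≈ +0.632456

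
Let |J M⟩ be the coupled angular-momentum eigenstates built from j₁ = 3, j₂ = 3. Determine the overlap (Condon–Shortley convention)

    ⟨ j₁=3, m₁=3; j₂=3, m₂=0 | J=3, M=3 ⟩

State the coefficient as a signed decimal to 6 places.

+0.408248  (= +√(1/6))

√[7·3!3!3!/10! · 6!0!3!3!6!0!] = √(7776)
  +(−1)^0/∏(0,3,0,3,3,0)! = 1/216  (running 1/216)
⟨..|..⟩ = √(7776)·(1/216) = +0.408248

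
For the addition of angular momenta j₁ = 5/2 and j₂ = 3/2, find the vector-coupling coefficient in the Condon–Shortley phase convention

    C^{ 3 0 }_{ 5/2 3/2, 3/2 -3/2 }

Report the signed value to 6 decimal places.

+√(3/10) = +0.547723

triangle: 1!*4!*2!/8! = 48/40320
(j±m)!: 4!*1!*0!*3!*3!*3! = 5184
prefactor² = (2J+1)*Δ*N² = 216/5
  k=0: +1/(0!*1!*1!*0!*3!*2!) = 1/12
Σ = 1/12  ⇒  CG² = 216/5*1/12² = 3/10
CG = +√(3/10) = +0.547723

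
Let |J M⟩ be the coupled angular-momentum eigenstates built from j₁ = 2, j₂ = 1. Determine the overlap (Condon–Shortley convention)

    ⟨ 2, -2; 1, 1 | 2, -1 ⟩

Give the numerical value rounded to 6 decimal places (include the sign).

√[5·1!3!1!/6! · 0!4!2!0!1!3!] = √(12)
  +(−1)^1/∏(1,0,3,1,0,0)! = -1/6  (running -1/6)
⟨..|..⟩ = √(12)·(-1/6) = -0.577350

−√(1/3) = -0.577350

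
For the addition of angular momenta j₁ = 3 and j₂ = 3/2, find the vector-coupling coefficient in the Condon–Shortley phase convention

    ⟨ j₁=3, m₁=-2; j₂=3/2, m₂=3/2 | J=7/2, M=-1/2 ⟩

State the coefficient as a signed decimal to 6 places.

j₁+j₂−J=1  J+j₁−j₂=5  J−j₁+j₂=2  j₁+j₂+J+1=9
(j₁±m₁, j₂±m₂, J±M) = (1,5,3,0,3,4)
P² = 3840/7
sum k=1..1:
  [1] −1/48 = -1/48
S = -1/48
C² = P²·S² = 5/21 ; C = -0.487950

-0.487950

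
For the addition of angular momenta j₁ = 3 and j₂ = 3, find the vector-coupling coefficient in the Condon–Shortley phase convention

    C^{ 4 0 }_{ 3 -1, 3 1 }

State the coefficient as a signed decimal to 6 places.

triangle: 2!·4!·4!/11! = 1152/39916800
(j±m)!: 2!·4!·4!·2!·4!·4! = 1327104
prefactor² = (2J+1)·Δ·N² = 663552/1925
  k=0: +1/(0!·2!·4!·4!·0!·0!) = 1/1152
  k=1: −1/(1!·1!·3!·3!·1!·1!) = -1/36
  k=2: +1/(2!·0!·2!·2!·2!·2!) = 1/32
Σ = 5/1152  ⇒  CG² = 663552/1925·5/1152² = 1/154
CG = +√(1/154) = +0.080582

+0.080582  (= +√(1/154))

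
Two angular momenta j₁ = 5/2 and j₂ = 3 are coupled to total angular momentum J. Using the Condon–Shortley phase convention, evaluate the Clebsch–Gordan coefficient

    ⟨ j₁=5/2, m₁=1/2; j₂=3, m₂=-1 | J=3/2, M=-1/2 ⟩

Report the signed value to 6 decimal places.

triangle: 4!·1!·2!/8! = 48/40320
(j±m)!: 3!·2!·2!·4!·1!·2! = 1152
prefactor² = (2J+1)·Δ·N² = 192/35
  k=1: −1/(1!·3!·1!·1!·0!·1!) = -1/6
  k=2: +1/(2!·2!·0!·0!·1!·2!) = 1/8
Σ = -1/24  ⇒  CG² = 192/35·(-1/24)² = 1/105
CG = −√(1/105) = -0.097590

−√(1/105) ≈ -0.097590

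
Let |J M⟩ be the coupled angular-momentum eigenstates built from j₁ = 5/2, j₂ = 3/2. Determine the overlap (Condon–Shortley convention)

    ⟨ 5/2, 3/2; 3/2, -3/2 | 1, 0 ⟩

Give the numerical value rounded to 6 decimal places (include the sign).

+√(1/5) ≈ +0.447214

√[3·3!2!0!/6! · 4!1!0!3!1!1!] = √(36/5)
  +(−1)^0/∏(0,3,1,0,1,0)! = 1/6  (running 1/6)
⟨..|..⟩ = √(36/5)·(1/6) = +0.447214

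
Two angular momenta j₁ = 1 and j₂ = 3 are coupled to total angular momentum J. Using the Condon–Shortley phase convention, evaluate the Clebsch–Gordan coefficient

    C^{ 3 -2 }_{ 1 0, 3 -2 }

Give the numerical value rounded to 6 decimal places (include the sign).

j₁+j₂−J=1  J+j₁−j₂=1  J−j₁+j₂=5  j₁+j₂+J+1=8
(j₁±m₁, j₂±m₂, J±M) = (1,1,1,5,1,5)
P² = 300
sum k=0..1:
  [0] +1/24 = 1/24
  [1] −1/120 = -1/120
S = 1/30
C² = P²·S² = 1/3 ; C = +0.577350

+0.577350  (= +√(1/3))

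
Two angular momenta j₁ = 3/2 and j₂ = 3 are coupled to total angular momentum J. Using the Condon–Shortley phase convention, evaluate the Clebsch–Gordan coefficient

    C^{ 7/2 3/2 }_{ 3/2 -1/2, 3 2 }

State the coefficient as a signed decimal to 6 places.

-0.654654  (= −√(3/7))

j₁+j₂−J=1  J+j₁−j₂=2  J−j₁+j₂=5  j₁+j₂+J+1=9
(j₁±m₁, j₂±m₂, J±M) = (1,2,5,1,5,2)
P² = 6400/21
sum k=0..1:
  [0] +1/240 = 1/240
  [1] −1/24 = -1/24
S = -3/80
C² = P²·S² = 3/7 ; C = -0.654654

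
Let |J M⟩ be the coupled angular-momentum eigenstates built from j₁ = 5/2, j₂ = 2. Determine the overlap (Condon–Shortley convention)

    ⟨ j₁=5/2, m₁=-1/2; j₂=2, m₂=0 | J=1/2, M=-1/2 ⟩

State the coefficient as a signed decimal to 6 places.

+0.447214  (= +√(1/5))

triangle: 4!*1!*0!/6! = 24/720
(j±m)!: 2!*3!*2!*2!*0!*1! = 48
prefactor² = (2J+1)*Δ*N² = 16/5
  k=2: +1/(2!*2!*1!*0!*0!*0!) = 1/4
Σ = 1/4  ⇒  CG² = 16/5*1/4² = 1/5
CG = +√(1/5) = +0.447214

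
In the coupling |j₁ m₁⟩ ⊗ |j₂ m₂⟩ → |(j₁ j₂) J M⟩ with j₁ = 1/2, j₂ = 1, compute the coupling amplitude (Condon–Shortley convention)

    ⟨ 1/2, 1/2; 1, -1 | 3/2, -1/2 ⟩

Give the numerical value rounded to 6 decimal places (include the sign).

√[4·0!1!2!/4! · 1!0!0!2!1!2!] = √(4/3)
  +(−1)^0/∏(0,0,0,0,1,2)! = 1/2  (running 1/2)
⟨..|..⟩ = √(4/3)·(1/2) = +0.577350

+0.577350  (= +√(1/3))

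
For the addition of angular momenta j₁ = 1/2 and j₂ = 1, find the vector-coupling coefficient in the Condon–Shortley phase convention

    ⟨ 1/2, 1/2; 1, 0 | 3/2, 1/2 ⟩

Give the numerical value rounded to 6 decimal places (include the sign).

triangle: 0!*1!*2!/4! = 2/24
(j±m)!: 1!*0!*1!*1!*2!*1! = 2
prefactor² = (2J+1)*Δ*N² = 2/3
  k=0: +1/(0!*0!*0!*1!*1!*1!) = 1
Σ = 1  ⇒  CG² = 2/3*1² = 2/3
CG = +√(2/3) = +0.816497

+√(2/3) = +0.816497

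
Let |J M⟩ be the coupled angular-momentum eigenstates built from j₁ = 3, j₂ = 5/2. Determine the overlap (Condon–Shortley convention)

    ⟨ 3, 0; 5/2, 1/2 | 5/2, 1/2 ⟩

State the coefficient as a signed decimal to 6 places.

√[6·3!3!2!/9! · 3!3!3!2!3!2!] = √(216/35)
  +(−1)^1/∏(1,2,2,2,1,0)! = -1/8  (running -1/8)
  +(−1)^2/∏(2,1,1,1,2,1)! = 1/4  (running 1/8)
  +(−1)^3/∏(3,0,0,0,3,2)! = -1/72  (running 1/9)
⟨..|..⟩ = √(216/35)·(1/9) = +0.276026

+0.276026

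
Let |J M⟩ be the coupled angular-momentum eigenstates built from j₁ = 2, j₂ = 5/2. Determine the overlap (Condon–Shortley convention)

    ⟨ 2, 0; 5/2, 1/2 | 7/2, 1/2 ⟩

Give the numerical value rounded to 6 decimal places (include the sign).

-0.195180  (= −√(4/105))

triangle: 1!*3!*4!/9! = 144/362880
(j±m)!: 2!*2!*3!*2!*4!*3! = 6912
prefactor² = (2J+1)*Δ*N² = 768/35
  k=0: +1/(0!*1!*2!*3!*1!*1!) = 1/12
  k=1: −1/(1!*0!*1!*2!*2!*2!) = -1/8
Σ = -1/24  ⇒  CG² = 768/35*(-1/24)² = 4/105
CG = −√(4/105) = -0.195180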